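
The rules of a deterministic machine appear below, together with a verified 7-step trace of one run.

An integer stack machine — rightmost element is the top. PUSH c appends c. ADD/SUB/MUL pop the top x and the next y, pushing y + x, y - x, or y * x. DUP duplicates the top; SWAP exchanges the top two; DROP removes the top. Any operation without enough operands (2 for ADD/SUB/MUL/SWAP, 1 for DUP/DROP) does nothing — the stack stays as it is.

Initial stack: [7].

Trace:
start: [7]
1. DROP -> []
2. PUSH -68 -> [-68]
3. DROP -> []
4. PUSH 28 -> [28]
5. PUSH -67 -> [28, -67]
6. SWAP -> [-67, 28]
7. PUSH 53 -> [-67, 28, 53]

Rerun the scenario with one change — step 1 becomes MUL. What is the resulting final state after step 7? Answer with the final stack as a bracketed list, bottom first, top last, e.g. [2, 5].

(re-executing from step 1 with the substitution; state before step 1: [7])
1. MUL -> [7]
2. PUSH -68 -> [7, -68]
3. DROP -> [7]
4. PUSH 28 -> [7, 28]
5. PUSH -67 -> [7, 28, -67]
6. SWAP -> [7, -67, 28]
7. PUSH 53 -> [7, -67, 28, 53]

[7, -67, 28, 53]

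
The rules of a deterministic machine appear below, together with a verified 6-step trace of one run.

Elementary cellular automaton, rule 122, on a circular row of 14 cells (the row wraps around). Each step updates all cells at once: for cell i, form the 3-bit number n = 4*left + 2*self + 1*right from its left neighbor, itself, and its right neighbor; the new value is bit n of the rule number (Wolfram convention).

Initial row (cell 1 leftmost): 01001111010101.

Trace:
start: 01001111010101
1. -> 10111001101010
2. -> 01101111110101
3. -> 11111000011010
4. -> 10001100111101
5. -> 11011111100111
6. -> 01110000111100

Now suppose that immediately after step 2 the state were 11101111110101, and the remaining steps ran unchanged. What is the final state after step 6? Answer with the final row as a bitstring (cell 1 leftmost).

01100000110000

state after step 2 := 11101111110101
3. -> 00111000011011
4. -> 11101100111111
5. -> 00111111100000
6. -> 01100000110000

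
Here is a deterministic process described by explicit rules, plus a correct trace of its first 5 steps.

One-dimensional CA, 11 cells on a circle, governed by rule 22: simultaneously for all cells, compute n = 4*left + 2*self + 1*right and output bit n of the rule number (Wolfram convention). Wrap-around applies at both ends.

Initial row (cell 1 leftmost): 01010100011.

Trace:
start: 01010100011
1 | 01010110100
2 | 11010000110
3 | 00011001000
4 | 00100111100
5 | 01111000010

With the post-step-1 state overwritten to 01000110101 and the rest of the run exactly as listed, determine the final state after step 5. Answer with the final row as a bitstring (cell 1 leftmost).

01111000010

state after step 1 := 01000110101
2 | 01101000101
3 | 00001101101
4 | 10010000001
5 | 01111000010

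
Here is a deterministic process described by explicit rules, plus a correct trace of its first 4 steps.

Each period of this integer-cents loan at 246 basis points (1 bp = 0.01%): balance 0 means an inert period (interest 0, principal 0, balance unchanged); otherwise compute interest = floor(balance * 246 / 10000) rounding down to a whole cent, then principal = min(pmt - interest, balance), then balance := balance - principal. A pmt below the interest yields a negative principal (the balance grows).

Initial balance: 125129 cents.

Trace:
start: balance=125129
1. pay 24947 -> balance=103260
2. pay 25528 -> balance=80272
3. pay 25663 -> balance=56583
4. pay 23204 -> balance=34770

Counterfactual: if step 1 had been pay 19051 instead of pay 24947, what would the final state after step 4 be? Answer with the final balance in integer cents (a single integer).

(re-executing from step 1 with the substitution; state before step 1: balance=125129)
1. pay 19051 -> balance=109156
2. pay 25528 -> balance=86313
3. pay 25663 -> balance=62773
4. pay 23204 -> balance=41113

41113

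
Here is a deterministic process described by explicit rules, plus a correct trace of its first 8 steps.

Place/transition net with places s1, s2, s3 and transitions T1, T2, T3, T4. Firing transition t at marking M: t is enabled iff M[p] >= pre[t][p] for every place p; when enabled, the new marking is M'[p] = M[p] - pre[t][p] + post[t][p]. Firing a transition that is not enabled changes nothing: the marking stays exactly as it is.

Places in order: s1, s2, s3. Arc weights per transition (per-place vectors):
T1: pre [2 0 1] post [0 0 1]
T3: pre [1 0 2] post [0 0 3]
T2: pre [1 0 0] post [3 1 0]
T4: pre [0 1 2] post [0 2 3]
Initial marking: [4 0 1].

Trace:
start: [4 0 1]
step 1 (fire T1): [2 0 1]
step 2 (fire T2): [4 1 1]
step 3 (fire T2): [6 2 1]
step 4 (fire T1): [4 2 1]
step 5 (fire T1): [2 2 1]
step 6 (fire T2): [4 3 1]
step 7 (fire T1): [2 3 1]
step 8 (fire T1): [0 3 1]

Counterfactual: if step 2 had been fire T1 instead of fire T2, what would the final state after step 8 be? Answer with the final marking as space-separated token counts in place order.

0 0 1

(re-executing from step 2 with the substitution; state before step 2: [2 0 1])
step 2 (fire T1): [0 0 1]
step 3 (fire T2): [0 0 1]
step 4 (fire T1): [0 0 1]
step 5 (fire T1): [0 0 1]
step 6 (fire T2): [0 0 1]
step 7 (fire T1): [0 0 1]
step 8 (fire T1): [0 0 1]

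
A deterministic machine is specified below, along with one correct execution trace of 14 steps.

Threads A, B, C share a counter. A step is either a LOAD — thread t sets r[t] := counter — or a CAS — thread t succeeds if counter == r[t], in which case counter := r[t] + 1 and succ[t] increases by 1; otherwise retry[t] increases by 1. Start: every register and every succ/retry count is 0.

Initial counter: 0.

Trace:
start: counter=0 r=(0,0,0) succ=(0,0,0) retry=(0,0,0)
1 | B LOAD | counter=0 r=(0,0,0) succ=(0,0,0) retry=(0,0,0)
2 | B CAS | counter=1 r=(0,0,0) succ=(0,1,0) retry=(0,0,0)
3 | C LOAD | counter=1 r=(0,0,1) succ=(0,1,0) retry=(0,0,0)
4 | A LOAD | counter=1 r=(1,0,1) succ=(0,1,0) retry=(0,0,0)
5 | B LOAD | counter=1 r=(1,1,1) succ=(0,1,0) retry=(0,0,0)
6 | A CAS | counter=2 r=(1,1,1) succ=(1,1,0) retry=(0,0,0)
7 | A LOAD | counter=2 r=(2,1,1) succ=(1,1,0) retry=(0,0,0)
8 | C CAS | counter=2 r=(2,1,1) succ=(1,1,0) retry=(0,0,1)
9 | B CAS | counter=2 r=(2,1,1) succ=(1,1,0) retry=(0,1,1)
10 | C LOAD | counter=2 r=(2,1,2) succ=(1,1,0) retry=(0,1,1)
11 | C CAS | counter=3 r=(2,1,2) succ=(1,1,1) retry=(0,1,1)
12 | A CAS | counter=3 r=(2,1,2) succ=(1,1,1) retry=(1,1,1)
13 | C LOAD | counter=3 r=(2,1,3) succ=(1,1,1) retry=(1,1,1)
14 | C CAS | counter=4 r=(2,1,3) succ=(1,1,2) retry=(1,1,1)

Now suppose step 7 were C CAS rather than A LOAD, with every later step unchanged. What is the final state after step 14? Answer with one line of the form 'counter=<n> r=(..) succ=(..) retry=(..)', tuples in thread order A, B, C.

(re-executing from step 7 with the substitution; state before step 7: counter=2 r=(1,1,1) succ=(1,1,0) retry=(0,0,0))
7 | C CAS | counter=2 r=(1,1,1) succ=(1,1,0) retry=(0,0,1)
8 | C CAS | counter=2 r=(1,1,1) succ=(1,1,0) retry=(0,0,2)
9 | B CAS | counter=2 r=(1,1,1) succ=(1,1,0) retry=(0,1,2)
10 | C LOAD | counter=2 r=(1,1,2) succ=(1,1,0) retry=(0,1,2)
11 | C CAS | counter=3 r=(1,1,2) succ=(1,1,1) retry=(0,1,2)
12 | A CAS | counter=3 r=(1,1,2) succ=(1,1,1) retry=(1,1,2)
13 | C LOAD | counter=3 r=(1,1,3) succ=(1,1,1) retry=(1,1,2)
14 | C CAS | counter=4 r=(1,1,3) succ=(1,1,2) retry=(1,1,2)

counter=4 r=(1,1,3) succ=(1,1,2) retry=(1,1,2)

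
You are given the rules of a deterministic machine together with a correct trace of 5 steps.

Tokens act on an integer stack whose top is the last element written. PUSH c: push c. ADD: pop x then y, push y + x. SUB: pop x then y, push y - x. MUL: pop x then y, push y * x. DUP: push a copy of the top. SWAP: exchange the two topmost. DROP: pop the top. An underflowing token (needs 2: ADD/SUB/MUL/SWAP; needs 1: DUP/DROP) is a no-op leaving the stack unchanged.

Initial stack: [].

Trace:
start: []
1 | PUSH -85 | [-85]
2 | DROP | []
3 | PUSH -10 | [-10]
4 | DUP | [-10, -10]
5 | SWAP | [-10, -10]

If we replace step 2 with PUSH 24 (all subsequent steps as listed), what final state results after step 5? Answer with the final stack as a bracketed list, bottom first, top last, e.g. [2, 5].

[-85, 24, -10, -10]

(re-executing from step 2 with the substitution; state before step 2: [-85])
2 | PUSH 24 | [-85, 24]
3 | PUSH -10 | [-85, 24, -10]
4 | DUP | [-85, 24, -10, -10]
5 | SWAP | [-85, 24, -10, -10]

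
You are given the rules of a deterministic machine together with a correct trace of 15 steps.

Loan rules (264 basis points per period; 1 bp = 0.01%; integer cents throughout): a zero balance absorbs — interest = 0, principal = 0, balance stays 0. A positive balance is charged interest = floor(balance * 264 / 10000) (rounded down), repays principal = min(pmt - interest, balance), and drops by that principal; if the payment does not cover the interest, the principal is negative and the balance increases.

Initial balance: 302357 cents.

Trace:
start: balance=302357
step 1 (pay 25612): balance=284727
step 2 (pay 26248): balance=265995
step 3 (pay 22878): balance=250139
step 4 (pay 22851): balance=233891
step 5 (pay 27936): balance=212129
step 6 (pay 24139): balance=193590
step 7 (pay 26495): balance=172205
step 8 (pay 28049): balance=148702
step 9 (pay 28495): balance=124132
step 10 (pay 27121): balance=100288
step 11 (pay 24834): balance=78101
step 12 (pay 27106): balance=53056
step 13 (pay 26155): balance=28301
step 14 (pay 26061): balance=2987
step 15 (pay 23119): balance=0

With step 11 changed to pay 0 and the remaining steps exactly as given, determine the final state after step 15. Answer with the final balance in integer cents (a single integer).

7508

(re-executing from step 11 with the substitution; state before step 11: balance=100288)
step 11 (pay 0): balance=102935
step 12 (pay 27106): balance=78546
step 13 (pay 26155): balance=54464
step 14 (pay 26061): balance=29840
step 15 (pay 23119): balance=7508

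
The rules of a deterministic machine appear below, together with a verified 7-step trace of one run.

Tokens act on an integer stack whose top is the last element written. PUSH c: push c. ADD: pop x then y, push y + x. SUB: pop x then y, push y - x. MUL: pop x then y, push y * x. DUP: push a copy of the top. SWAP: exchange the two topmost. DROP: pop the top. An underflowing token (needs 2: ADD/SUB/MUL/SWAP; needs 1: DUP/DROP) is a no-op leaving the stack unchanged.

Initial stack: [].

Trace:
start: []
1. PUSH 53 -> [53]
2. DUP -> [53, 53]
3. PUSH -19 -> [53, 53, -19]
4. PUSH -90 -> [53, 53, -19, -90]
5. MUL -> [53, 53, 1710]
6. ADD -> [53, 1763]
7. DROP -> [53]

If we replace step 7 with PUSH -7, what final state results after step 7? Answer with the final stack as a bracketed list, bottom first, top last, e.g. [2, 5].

[53, 1763, -7]

(re-executing from step 7 with the substitution; state before step 7: [53, 1763])
7. PUSH -7 -> [53, 1763, -7]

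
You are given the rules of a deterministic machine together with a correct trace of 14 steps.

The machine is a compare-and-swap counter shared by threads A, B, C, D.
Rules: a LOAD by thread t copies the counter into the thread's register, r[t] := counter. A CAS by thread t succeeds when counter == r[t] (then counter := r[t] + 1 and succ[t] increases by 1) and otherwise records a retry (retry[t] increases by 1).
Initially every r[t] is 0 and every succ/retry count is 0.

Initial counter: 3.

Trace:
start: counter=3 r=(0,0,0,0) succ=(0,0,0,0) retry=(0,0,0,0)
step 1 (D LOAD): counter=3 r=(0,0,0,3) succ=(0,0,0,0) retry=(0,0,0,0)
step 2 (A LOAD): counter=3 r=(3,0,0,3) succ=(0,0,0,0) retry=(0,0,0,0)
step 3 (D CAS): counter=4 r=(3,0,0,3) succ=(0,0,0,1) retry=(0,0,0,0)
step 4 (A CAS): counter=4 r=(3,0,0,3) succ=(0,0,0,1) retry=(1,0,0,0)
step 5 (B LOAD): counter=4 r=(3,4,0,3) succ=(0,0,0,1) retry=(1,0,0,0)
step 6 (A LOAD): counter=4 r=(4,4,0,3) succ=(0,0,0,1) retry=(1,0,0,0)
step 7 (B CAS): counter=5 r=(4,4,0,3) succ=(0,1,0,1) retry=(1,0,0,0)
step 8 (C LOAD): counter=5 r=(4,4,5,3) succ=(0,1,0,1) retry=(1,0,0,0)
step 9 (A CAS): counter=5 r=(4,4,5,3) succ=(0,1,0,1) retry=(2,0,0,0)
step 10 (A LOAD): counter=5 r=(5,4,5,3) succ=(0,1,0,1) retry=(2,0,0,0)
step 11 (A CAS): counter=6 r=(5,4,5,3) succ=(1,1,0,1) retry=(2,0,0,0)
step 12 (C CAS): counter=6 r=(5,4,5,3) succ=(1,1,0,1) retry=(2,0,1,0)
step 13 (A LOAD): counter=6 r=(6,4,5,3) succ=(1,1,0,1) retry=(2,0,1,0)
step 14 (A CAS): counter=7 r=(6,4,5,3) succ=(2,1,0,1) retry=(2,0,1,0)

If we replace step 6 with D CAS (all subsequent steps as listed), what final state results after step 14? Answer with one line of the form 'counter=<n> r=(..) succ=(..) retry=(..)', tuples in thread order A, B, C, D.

counter=7 r=(6,4,5,3) succ=(2,1,0,1) retry=(2,0,1,1)

(re-executing from step 6 with the substitution; state before step 6: counter=4 r=(3,4,0,3) succ=(0,0,0,1) retry=(1,0,0,0))
step 6 (D CAS): counter=4 r=(3,4,0,3) succ=(0,0,0,1) retry=(1,0,0,1)
step 7 (B CAS): counter=5 r=(3,4,0,3) succ=(0,1,0,1) retry=(1,0,0,1)
step 8 (C LOAD): counter=5 r=(3,4,5,3) succ=(0,1,0,1) retry=(1,0,0,1)
step 9 (A CAS): counter=5 r=(3,4,5,3) succ=(0,1,0,1) retry=(2,0,0,1)
step 10 (A LOAD): counter=5 r=(5,4,5,3) succ=(0,1,0,1) retry=(2,0,0,1)
step 11 (A CAS): counter=6 r=(5,4,5,3) succ=(1,1,0,1) retry=(2,0,0,1)
step 12 (C CAS): counter=6 r=(5,4,5,3) succ=(1,1,0,1) retry=(2,0,1,1)
step 13 (A LOAD): counter=6 r=(6,4,5,3) succ=(1,1,0,1) retry=(2,0,1,1)
step 14 (A CAS): counter=7 r=(6,4,5,3) succ=(2,1,0,1) retry=(2,0,1,1)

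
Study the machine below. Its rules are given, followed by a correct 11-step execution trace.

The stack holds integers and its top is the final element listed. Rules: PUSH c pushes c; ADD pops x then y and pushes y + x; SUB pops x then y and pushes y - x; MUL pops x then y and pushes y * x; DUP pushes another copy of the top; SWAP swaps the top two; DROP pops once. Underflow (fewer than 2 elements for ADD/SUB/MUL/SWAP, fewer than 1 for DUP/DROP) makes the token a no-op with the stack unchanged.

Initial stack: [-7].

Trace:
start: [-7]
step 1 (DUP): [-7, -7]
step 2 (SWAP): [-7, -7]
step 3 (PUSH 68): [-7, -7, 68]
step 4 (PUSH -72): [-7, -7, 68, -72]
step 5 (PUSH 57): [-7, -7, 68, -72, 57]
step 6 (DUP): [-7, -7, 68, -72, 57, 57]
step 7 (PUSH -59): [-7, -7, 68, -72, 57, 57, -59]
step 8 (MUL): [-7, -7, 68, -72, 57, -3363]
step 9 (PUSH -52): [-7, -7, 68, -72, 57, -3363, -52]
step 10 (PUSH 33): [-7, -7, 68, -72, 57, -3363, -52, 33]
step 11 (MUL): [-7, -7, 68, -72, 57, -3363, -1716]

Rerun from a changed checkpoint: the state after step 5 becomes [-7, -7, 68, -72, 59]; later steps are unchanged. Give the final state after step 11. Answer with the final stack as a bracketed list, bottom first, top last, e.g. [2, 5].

state after step 5 := [-7, -7, 68, -72, 59]
step 6 (DUP): [-7, -7, 68, -72, 59, 59]
step 7 (PUSH -59): [-7, -7, 68, -72, 59, 59, -59]
step 8 (MUL): [-7, -7, 68, -72, 59, -3481]
step 9 (PUSH -52): [-7, -7, 68, -72, 59, -3481, -52]
step 10 (PUSH 33): [-7, -7, 68, -72, 59, -3481, -52, 33]
step 11 (MUL): [-7, -7, 68, -72, 59, -3481, -1716]

[-7, -7, 68, -72, 59, -3481, -1716]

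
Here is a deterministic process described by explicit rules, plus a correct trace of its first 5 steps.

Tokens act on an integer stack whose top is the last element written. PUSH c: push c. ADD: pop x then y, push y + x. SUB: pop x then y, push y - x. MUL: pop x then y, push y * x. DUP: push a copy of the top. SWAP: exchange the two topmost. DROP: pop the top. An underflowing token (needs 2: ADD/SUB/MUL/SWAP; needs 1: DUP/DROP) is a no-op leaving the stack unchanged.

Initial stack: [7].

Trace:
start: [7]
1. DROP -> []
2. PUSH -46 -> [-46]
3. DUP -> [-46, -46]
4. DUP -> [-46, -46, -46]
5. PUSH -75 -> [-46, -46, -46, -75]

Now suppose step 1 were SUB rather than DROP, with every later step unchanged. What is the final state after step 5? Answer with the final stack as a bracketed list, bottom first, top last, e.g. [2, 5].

[7, -46, -46, -46, -75]

(re-executing from step 1 with the substitution; state before step 1: [7])
1. SUB -> [7]
2. PUSH -46 -> [7, -46]
3. DUP -> [7, -46, -46]
4. DUP -> [7, -46, -46, -46]
5. PUSH -75 -> [7, -46, -46, -46, -75]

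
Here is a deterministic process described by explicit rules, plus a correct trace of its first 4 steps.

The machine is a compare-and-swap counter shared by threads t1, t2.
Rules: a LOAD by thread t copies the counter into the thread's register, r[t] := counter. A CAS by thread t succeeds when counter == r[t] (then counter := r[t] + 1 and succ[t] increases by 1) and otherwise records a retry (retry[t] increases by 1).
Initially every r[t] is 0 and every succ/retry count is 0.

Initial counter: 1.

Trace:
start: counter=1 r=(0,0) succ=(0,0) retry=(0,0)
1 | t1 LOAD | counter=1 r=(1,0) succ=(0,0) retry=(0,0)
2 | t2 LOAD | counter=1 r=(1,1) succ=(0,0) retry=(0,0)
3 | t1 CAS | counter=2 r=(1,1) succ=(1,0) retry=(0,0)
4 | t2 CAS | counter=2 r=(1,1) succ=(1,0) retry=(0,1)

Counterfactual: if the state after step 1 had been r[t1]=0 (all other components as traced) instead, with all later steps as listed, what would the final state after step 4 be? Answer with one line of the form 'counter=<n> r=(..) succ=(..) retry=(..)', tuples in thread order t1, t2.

counter=2 r=(0,1) succ=(0,1) retry=(1,0)

state after step 1 := counter=1 r=(0,0) succ=(0,0) retry=(0,0)
2 | t2 LOAD | counter=1 r=(0,1) succ=(0,0) retry=(0,0)
3 | t1 CAS | counter=1 r=(0,1) succ=(0,0) retry=(1,0)
4 | t2 CAS | counter=2 r=(0,1) succ=(0,1) retry=(1,0)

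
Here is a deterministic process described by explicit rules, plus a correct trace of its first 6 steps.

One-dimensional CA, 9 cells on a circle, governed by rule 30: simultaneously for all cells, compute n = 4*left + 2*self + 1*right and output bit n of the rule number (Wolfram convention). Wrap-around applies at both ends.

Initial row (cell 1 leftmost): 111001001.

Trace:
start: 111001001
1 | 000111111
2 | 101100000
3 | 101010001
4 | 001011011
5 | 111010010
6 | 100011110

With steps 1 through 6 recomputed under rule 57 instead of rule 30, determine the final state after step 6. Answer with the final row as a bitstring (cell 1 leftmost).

010101001

(re-executing steps 1..6 under rule 57; state before step 1: 111001001)
1 | 000100101
2 | 110010010
3 | 101001001
4 | 010100101
5 | 101010010
6 | 010101001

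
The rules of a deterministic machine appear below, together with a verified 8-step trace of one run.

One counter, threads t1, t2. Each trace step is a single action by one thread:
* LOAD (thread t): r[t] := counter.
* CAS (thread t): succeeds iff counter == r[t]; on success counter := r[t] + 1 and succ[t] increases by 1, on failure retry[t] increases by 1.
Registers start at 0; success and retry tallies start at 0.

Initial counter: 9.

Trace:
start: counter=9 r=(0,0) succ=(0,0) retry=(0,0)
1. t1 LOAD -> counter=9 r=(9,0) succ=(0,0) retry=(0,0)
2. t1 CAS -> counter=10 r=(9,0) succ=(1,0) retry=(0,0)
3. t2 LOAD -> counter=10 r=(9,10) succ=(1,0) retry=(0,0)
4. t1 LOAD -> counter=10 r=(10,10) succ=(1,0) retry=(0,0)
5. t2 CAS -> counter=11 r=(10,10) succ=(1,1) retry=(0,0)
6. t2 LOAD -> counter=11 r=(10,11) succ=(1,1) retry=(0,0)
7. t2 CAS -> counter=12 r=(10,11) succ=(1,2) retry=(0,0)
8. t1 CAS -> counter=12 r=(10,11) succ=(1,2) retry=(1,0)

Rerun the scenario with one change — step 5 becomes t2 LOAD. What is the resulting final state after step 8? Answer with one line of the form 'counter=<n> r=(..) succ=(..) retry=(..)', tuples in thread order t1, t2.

counter=11 r=(10,10) succ=(1,1) retry=(1,0)

(re-executing from step 5 with the substitution; state before step 5: counter=10 r=(10,10) succ=(1,0) retry=(0,0))
5. t2 LOAD -> counter=10 r=(10,10) succ=(1,0) retry=(0,0)
6. t2 LOAD -> counter=10 r=(10,10) succ=(1,0) retry=(0,0)
7. t2 CAS -> counter=11 r=(10,10) succ=(1,1) retry=(0,0)
8. t1 CAS -> counter=11 r=(10,10) succ=(1,1) retry=(1,0)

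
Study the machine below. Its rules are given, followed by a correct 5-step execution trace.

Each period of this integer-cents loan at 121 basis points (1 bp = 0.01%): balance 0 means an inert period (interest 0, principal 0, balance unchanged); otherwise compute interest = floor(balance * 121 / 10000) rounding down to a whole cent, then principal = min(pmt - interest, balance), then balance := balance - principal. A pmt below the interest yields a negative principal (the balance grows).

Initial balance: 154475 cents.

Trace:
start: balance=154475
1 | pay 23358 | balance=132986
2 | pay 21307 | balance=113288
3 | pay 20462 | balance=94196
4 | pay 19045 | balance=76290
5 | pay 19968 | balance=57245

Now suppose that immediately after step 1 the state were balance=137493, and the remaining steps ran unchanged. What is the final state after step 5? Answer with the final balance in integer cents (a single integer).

state after step 1 := balance=137493
2 | pay 21307 | balance=117849
3 | pay 20462 | balance=98812
4 | pay 19045 | balance=80962
5 | pay 19968 | balance=61973

61973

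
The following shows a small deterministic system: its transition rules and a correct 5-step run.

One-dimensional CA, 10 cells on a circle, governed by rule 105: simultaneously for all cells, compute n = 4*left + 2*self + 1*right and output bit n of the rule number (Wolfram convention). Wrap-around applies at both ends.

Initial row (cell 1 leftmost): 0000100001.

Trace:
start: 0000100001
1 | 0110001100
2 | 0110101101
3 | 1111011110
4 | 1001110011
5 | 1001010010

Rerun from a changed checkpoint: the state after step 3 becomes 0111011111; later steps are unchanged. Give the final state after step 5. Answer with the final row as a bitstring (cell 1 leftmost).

state after step 3 := 0111011111
4 | 1101110001
5 | 0111010101

0111010101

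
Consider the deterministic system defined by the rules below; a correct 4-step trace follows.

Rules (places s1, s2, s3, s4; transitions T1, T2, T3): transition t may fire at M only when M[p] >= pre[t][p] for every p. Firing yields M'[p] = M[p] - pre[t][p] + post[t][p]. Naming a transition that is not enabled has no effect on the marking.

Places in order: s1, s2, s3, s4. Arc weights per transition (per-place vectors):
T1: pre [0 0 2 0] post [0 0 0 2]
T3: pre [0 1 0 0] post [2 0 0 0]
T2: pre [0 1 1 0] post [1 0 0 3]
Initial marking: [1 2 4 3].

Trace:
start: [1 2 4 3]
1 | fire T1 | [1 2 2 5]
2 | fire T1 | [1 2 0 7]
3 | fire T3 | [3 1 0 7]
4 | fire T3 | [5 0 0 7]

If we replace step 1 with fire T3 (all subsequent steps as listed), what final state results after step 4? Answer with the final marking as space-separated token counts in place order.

(re-executing from step 1 with the substitution; state before step 1: [1 2 4 3])
1 | fire T3 | [3 1 4 3]
2 | fire T1 | [3 1 2 5]
3 | fire T3 | [5 0 2 5]
4 | fire T3 | [5 0 2 5]

5 0 2 5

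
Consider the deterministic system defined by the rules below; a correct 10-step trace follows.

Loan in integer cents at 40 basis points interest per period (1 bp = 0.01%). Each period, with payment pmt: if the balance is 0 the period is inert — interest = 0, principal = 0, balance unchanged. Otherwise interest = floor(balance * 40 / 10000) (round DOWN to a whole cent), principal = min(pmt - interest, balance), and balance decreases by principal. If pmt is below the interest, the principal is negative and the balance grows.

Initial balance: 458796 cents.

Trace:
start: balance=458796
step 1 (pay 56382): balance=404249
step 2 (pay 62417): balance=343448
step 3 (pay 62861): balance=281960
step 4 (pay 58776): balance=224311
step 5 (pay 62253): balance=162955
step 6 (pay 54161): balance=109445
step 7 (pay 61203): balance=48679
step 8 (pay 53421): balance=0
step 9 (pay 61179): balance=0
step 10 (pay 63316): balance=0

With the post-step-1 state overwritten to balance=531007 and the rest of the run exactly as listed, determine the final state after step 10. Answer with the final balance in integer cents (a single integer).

state after step 1 := balance=531007
step 2 (pay 62417): balance=470714
step 3 (pay 62861): balance=409735
step 4 (pay 58776): balance=352597
step 5 (pay 62253): balance=291754
step 6 (pay 54161): balance=238760
step 7 (pay 61203): balance=178512
step 8 (pay 53421): balance=125805
step 9 (pay 61179): balance=65129
step 10 (pay 63316): balance=2073

2073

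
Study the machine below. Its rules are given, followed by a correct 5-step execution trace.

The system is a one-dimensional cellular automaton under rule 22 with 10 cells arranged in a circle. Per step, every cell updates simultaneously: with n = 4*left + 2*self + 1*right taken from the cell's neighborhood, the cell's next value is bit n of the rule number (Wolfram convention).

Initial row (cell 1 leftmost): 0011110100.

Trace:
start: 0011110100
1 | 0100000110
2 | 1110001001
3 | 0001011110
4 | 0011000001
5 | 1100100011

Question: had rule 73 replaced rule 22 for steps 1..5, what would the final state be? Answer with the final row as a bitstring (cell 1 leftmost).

(re-executing steps 1..5 under rule 73; state before step 1: 0011110100)
1 | 1010010001
2 | 1000000101
3 | 1011110001
4 | 1010010101
5 | 1000000001

1000000001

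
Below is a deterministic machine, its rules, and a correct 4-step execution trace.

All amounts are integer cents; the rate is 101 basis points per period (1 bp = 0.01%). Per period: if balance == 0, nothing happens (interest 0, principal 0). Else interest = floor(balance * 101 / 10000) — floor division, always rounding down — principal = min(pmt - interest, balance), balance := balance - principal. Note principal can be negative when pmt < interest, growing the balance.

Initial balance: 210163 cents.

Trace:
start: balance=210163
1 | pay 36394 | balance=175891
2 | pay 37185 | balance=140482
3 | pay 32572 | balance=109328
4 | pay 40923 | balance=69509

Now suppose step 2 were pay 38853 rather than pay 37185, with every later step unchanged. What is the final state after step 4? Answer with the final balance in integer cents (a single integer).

67808

(re-executing from step 2 with the substitution; state before step 2: balance=175891)
2 | pay 38853 | balance=138814
3 | pay 32572 | balance=107644
4 | pay 40923 | balance=67808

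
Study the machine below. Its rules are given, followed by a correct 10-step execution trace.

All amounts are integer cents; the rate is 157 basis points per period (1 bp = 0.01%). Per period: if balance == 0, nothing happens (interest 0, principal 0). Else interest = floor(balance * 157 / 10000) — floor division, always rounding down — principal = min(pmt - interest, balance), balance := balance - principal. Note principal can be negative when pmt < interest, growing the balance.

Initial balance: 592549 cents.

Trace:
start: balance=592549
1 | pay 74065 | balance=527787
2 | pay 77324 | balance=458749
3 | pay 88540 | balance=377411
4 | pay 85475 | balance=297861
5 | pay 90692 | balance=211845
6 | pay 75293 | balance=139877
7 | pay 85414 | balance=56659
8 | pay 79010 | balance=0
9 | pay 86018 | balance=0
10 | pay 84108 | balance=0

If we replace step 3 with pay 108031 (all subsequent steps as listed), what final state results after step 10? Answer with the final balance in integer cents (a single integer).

(re-executing from step 3 with the substitution; state before step 3: balance=458749)
3 | pay 108031 | balance=357920
4 | pay 85475 | balance=278064
5 | pay 90692 | balance=191737
6 | pay 75293 | balance=119454
7 | pay 85414 | balance=35915
8 | pay 79010 | balance=0
9 | pay 86018 | balance=0
10 | pay 84108 | balance=0

0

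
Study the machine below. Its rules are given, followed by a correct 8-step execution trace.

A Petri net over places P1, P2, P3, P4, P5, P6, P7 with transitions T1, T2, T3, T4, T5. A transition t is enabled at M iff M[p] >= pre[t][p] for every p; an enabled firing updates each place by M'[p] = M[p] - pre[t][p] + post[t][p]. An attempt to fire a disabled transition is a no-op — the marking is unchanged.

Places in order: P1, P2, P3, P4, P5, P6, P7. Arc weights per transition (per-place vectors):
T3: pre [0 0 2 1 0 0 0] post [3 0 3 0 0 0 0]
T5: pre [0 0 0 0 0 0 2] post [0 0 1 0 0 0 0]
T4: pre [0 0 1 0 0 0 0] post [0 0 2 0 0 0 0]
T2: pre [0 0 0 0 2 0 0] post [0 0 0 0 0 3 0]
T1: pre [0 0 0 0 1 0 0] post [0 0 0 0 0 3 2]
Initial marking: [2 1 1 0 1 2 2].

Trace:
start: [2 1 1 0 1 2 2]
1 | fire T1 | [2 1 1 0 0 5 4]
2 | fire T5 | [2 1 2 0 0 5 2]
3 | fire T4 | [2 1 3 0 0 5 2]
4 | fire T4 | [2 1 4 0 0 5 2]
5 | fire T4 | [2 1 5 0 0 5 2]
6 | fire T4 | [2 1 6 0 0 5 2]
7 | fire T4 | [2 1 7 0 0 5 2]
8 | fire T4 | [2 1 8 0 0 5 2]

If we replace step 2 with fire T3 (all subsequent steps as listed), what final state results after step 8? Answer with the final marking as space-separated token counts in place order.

(re-executing from step 2 with the substitution; state before step 2: [2 1 1 0 0 5 4])
2 | fire T3 | [2 1 1 0 0 5 4]
3 | fire T4 | [2 1 2 0 0 5 4]
4 | fire T4 | [2 1 3 0 0 5 4]
5 | fire T4 | [2 1 4 0 0 5 4]
6 | fire T4 | [2 1 5 0 0 5 4]
7 | fire T4 | [2 1 6 0 0 5 4]
8 | fire T4 | [2 1 7 0 0 5 4]

2 1 7 0 0 5 4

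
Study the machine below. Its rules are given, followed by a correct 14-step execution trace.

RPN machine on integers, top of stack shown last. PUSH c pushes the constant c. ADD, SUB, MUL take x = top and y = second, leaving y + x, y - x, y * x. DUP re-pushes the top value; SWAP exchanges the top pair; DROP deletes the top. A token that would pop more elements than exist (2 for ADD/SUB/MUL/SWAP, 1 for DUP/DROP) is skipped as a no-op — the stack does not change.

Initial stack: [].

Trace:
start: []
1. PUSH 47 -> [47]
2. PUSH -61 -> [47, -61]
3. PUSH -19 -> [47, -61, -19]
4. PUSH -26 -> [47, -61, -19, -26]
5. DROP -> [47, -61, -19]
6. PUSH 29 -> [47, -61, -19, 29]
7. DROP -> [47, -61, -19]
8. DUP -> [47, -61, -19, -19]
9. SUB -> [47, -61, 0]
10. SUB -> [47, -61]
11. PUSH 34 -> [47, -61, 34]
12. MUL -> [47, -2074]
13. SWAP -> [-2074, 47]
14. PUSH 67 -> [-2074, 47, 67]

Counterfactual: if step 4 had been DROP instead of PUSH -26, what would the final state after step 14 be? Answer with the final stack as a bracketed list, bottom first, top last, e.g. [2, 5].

[0, 67]

(re-executing from step 4 with the substitution; state before step 4: [47, -61, -19])
4. DROP -> [47, -61]
5. DROP -> [47]
6. PUSH 29 -> [47, 29]
7. DROP -> [47]
8. DUP -> [47, 47]
9. SUB -> [0]
10. SUB -> [0]
11. PUSH 34 -> [0, 34]
12. MUL -> [0]
13. SWAP -> [0]
14. PUSH 67 -> [0, 67]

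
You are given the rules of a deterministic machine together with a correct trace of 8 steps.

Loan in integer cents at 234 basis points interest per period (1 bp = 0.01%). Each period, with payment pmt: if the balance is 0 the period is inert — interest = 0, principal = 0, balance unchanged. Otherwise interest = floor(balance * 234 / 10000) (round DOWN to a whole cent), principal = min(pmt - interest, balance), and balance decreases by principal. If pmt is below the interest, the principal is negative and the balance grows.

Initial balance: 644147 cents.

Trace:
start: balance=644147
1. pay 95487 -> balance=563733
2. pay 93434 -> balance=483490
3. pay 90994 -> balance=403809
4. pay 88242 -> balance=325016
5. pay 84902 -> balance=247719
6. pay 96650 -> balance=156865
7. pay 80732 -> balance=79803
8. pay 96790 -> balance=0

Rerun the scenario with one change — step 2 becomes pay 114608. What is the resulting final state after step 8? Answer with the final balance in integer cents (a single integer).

0

(re-executing from step 2 with the substitution; state before step 2: balance=563733)
2. pay 114608 -> balance=462316
3. pay 90994 -> balance=382140
4. pay 88242 -> balance=302840
5. pay 84902 -> balance=225024
6. pay 96650 -> balance=133639
7. pay 80732 -> balance=56034
8. pay 96790 -> balance=0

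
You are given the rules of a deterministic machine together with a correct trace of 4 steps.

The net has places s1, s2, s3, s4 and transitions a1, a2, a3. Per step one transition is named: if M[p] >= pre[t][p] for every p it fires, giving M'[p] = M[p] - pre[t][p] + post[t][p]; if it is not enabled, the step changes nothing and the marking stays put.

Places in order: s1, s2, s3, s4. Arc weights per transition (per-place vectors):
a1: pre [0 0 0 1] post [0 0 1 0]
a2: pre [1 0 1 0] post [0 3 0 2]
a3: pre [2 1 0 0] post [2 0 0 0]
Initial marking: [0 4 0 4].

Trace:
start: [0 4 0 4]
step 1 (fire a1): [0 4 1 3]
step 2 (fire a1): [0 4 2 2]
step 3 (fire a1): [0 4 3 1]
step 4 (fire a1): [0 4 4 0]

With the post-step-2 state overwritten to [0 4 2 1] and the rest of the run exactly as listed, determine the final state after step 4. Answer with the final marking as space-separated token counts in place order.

0 4 3 0

state after step 2 := [0 4 2 1]
step 3 (fire a1): [0 4 3 0]
step 4 (fire a1): [0 4 3 0]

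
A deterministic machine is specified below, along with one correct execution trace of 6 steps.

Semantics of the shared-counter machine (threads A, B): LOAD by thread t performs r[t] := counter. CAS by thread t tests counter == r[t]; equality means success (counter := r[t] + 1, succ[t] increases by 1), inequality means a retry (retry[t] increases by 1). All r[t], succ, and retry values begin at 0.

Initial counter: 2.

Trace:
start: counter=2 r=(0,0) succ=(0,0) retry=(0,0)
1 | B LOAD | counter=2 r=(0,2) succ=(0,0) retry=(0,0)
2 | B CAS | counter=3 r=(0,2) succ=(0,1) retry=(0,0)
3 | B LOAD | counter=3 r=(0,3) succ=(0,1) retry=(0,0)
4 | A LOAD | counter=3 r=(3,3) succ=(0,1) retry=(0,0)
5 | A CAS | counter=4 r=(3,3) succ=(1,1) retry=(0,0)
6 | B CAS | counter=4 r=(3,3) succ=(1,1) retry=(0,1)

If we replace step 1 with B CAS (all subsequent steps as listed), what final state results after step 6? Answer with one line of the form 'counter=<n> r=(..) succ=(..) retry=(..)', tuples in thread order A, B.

counter=3 r=(2,2) succ=(1,0) retry=(0,3)

(re-executing from step 1 with the substitution; state before step 1: counter=2 r=(0,0) succ=(0,0) retry=(0,0))
1 | B CAS | counter=2 r=(0,0) succ=(0,0) retry=(0,1)
2 | B CAS | counter=2 r=(0,0) succ=(0,0) retry=(0,2)
3 | B LOAD | counter=2 r=(0,2) succ=(0,0) retry=(0,2)
4 | A LOAD | counter=2 r=(2,2) succ=(0,0) retry=(0,2)
5 | A CAS | counter=3 r=(2,2) succ=(1,0) retry=(0,2)
6 | B CAS | counter=3 r=(2,2) succ=(1,0) retry=(0,3)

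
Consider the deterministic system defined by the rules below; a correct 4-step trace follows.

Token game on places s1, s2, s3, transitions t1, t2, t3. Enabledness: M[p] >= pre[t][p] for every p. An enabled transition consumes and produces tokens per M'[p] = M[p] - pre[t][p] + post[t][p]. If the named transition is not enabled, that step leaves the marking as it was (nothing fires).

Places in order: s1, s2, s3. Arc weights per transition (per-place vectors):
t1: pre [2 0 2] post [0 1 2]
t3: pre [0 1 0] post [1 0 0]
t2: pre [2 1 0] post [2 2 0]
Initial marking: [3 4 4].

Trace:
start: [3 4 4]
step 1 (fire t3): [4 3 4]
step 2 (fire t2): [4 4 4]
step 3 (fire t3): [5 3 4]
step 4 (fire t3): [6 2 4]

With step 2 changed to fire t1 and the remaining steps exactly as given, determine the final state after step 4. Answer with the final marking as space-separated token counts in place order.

4 2 4

(re-executing from step 2 with the substitution; state before step 2: [4 3 4])
step 2 (fire t1): [2 4 4]
step 3 (fire t3): [3 3 4]
step 4 (fire t3): [4 2 4]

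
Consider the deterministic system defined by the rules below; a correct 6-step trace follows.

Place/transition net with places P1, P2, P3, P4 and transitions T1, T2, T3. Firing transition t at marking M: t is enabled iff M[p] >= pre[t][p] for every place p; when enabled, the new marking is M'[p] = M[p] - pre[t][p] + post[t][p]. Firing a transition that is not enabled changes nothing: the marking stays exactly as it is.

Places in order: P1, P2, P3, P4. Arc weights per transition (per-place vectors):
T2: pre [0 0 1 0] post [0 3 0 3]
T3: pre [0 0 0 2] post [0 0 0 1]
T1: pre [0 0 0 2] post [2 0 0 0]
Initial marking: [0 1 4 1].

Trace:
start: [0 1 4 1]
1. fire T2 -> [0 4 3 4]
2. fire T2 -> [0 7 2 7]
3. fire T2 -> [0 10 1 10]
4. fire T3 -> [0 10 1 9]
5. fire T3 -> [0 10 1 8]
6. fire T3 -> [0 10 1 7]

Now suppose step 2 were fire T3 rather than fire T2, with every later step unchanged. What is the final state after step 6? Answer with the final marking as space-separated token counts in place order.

0 7 2 3

(re-executing from step 2 with the substitution; state before step 2: [0 4 3 4])
2. fire T3 -> [0 4 3 3]
3. fire T2 -> [0 7 2 6]
4. fire T3 -> [0 7 2 5]
5. fire T3 -> [0 7 2 4]
6. fire T3 -> [0 7 2 3]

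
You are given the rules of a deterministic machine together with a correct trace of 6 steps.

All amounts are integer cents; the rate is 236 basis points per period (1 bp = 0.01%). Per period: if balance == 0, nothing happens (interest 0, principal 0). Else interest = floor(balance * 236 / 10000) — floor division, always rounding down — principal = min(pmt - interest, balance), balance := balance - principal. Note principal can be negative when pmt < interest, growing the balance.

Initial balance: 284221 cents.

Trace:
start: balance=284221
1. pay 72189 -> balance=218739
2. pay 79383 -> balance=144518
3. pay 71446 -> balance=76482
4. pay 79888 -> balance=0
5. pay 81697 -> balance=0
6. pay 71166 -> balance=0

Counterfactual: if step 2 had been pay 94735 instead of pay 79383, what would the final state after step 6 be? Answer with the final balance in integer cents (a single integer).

(re-executing from step 2 with the substitution; state before step 2: balance=218739)
2. pay 94735 -> balance=129166
3. pay 71446 -> balance=60768
4. pay 79888 -> balance=0
5. pay 81697 -> balance=0
6. pay 71166 -> balance=0

0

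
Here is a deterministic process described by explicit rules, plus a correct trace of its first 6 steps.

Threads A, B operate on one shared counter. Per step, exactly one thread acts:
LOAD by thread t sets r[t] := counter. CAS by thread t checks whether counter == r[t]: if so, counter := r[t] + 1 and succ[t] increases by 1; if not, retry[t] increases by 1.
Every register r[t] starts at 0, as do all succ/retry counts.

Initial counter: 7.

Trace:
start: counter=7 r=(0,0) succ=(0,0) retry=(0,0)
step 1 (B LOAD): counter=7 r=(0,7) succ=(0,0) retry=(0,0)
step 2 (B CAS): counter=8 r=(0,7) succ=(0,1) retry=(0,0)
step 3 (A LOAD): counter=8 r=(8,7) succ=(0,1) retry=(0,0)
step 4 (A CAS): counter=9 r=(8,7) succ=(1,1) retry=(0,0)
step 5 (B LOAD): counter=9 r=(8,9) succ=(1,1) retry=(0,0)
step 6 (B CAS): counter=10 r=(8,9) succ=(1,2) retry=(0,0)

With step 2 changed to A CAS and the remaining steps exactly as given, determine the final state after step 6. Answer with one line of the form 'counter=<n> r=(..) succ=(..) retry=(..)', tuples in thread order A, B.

counter=9 r=(7,8) succ=(1,1) retry=(1,0)

(re-executing from step 2 with the substitution; state before step 2: counter=7 r=(0,7) succ=(0,0) retry=(0,0))
step 2 (A CAS): counter=7 r=(0,7) succ=(0,0) retry=(1,0)
step 3 (A LOAD): counter=7 r=(7,7) succ=(0,0) retry=(1,0)
step 4 (A CAS): counter=8 r=(7,7) succ=(1,0) retry=(1,0)
step 5 (B LOAD): counter=8 r=(7,8) succ=(1,0) retry=(1,0)
step 6 (B CAS): counter=9 r=(7,8) succ=(1,1) retry=(1,0)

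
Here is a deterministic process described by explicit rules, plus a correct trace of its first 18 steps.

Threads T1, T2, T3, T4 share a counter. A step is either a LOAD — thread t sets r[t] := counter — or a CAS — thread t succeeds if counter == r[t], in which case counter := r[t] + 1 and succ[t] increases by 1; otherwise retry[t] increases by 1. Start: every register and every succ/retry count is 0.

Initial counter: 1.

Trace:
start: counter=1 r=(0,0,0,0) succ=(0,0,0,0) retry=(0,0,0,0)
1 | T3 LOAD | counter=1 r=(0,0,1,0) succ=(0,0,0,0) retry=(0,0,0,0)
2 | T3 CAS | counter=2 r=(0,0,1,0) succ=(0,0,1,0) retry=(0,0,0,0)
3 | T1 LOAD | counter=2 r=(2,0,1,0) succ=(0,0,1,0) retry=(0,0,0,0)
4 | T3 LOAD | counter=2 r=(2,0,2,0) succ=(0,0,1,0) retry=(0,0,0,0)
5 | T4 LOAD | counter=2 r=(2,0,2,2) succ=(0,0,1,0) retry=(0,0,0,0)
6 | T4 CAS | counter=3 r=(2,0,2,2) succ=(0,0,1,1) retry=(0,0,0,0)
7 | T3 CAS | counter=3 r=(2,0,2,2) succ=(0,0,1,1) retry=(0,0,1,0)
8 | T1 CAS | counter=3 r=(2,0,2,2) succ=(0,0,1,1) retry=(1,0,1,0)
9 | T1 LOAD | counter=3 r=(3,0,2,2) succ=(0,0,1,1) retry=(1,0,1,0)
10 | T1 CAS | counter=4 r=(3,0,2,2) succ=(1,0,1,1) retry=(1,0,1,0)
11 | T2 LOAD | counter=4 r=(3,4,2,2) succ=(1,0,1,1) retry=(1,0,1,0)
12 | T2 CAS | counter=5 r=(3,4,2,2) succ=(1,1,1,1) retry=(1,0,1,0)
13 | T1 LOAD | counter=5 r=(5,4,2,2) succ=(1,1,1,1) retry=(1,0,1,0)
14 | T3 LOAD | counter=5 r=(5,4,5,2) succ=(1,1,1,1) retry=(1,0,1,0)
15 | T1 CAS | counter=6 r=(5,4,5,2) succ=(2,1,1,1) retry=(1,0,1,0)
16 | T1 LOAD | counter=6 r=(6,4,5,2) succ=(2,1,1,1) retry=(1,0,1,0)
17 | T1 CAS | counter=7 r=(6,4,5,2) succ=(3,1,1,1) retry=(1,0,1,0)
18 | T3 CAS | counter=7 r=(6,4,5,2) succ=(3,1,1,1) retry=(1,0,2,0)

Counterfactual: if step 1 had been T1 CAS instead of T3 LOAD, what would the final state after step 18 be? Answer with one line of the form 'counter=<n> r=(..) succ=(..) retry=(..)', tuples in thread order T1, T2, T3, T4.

(re-executing from step 1 with the substitution; state before step 1: counter=1 r=(0,0,0,0) succ=(0,0,0,0) retry=(0,0,0,0))
1 | T1 CAS | counter=1 r=(0,0,0,0) succ=(0,0,0,0) retry=(1,0,0,0)
2 | T3 CAS | counter=1 r=(0,0,0,0) succ=(0,0,0,0) retry=(1,0,1,0)
3 | T1 LOAD | counter=1 r=(1,0,0,0) succ=(0,0,0,0) retry=(1,0,1,0)
4 | T3 LOAD | counter=1 r=(1,0,1,0) succ=(0,0,0,0) retry=(1,0,1,0)
5 | T4 LOAD | counter=1 r=(1,0,1,1) succ=(0,0,0,0) retry=(1,0,1,0)
6 | T4 CAS | counter=2 r=(1,0,1,1) succ=(0,0,0,1) retry=(1,0,1,0)
7 | T3 CAS | counter=2 r=(1,0,1,1) succ=(0,0,0,1) retry=(1,0,2,0)
8 | T1 CAS | counter=2 r=(1,0,1,1) succ=(0,0,0,1) retry=(2,0,2,0)
9 | T1 LOAD | counter=2 r=(2,0,1,1) succ=(0,0,0,1) retry=(2,0,2,0)
10 | T1 CAS | counter=3 r=(2,0,1,1) succ=(1,0,0,1) retry=(2,0,2,0)
11 | T2 LOAD | counter=3 r=(2,3,1,1) succ=(1,0,0,1) retry=(2,0,2,0)
12 | T2 CAS | counter=4 r=(2,3,1,1) succ=(1,1,0,1) retry=(2,0,2,0)
13 | T1 LOAD | counter=4 r=(4,3,1,1) succ=(1,1,0,1) retry=(2,0,2,0)
14 | T3 LOAD | counter=4 r=(4,3,4,1) succ=(1,1,0,1) retry=(2,0,2,0)
15 | T1 CAS | counter=5 r=(4,3,4,1) succ=(2,1,0,1) retry=(2,0,2,0)
16 | T1 LOAD | counter=5 r=(5,3,4,1) succ=(2,1,0,1) retry=(2,0,2,0)
17 | T1 CAS | counter=6 r=(5,3,4,1) succ=(3,1,0,1) retry=(2,0,2,0)
18 | T3 CAS | counter=6 r=(5,3,4,1) succ=(3,1,0,1) retry=(2,0,3,0)

counter=6 r=(5,3,4,1) succ=(3,1,0,1) retry=(2,0,3,0)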